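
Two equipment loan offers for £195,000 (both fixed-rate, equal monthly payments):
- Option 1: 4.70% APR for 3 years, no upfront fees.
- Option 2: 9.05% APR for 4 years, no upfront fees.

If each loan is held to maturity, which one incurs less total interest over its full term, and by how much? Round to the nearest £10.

Option 1: at 4.70% the monthly rate is 0.0039167, so the payment is 195,000 × 0.0039167 / (1 − 1.0039167^−36) = £5,818.10.
Total interest on Option 1 = 36 × £5,818.10 − £195,000 = £14,451.60.
Option 2: at 9.05% the monthly rate is 0.0075417, so the payment is 195,000 × 0.0075417 / (1 − 1.0075417^−48) = £4,857.21.
Total interest on Option 2 = 48 × £4,857.21 − £195,000 = £38,146.08.
Option 1 is lower by £23,694.48.

Option 1 by £23,690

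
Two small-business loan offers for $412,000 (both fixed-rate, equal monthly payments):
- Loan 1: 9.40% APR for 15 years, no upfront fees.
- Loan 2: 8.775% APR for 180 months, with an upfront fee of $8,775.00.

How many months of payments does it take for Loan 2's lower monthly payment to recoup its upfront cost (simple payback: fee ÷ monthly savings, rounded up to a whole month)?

58 months

Loan 1: monthly rate = 9.4%/12 = 0.0078333; payment = 412,000 × 0.0078333 / (1 − (1+0.0078333)^−180) = $4,277.38.
Loan 2: at 8.775% the monthly rate is 0.0073125, so the payment is 412,000 × 0.0073125 / (1 − 1.0073125^−180) = $4,123.81.
Monthly savings = $4,277.38 − $4,123.81 = $153.57.
Break-even = $8,775.00 / $153.57 = 57.14 → 58 months.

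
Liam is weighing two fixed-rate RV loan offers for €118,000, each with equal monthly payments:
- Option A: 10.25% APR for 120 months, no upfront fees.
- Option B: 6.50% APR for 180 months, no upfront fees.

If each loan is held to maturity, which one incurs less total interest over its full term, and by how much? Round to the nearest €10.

Option A: at 10.25% the monthly rate is 0.0085417, so the payment is 118,000 × 0.0085417 / (1 − 1.0085417^−120) = €1,575.76.
Total interest on Option A = 120 × €1,575.76 − €118,000 = €71,091.20.
Option B: monthly rate = 6.5%/12 = 0.0054167; payment = 118,000 × 0.0054167 / (1 − (1+0.0054167)^−180) = €1,027.91.
Total interest on Option B = 180 × €1,027.91 − €118,000 = €67,023.80.
Option B is lower by €4,067.40.

Option B by €4,070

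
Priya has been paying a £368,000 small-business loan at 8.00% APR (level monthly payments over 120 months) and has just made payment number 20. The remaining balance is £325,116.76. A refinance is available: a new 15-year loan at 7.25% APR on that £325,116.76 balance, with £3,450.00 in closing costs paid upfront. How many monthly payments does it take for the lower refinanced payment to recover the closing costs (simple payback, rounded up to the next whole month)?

Current payment = 368,000 × 8%/12 / (1 − (1+0.0066667)^−120) = £4,464.86.
Refinanced payment = 325,116.76 × 0.0060417 / (1 − (1+0.0060417)^−180) = £2,967.87.
Monthly savings = £4,464.86 − £2,967.87 = £1,496.99.
Break-even = £3,450.00 / £1,496.99 = 2.30 → 3 months.

3 months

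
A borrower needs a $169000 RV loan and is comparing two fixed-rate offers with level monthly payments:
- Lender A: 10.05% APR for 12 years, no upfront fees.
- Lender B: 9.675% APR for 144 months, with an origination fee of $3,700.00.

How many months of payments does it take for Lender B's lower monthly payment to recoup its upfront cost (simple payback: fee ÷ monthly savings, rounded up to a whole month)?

102 months

Lender A: at 10.05% the monthly rate is 0.0083750, so the payment is 169,000 × 0.0083750 / (1 − 1.0083750^−144) = $2,024.57.
Lender B: monthly rate = 9.675%/12 = 0.0080625; payment = 169,000 × 0.0080625 / (1 − (1+0.0080625)^−144) = $1,988.08.
Monthly savings = $2,024.57 − $1,988.08 = $36.49.
Break-even = $3,700.00 / $36.49 = 101.40 → 102 months.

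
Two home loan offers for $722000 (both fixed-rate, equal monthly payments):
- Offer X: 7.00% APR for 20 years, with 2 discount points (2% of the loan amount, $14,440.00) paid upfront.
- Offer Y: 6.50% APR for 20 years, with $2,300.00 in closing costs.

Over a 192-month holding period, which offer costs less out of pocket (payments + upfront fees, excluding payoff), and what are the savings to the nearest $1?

Offer Y by $53,347

Offer X: monthly rate = 7%/12 = 0.0058333; payment = 722,000 × 0.0058333 / (1 − (1+0.0058333)^−240) = $5,597.66.
Offer Y: at 6.50% the monthly rate is 0.0054167, so the payment is 722,000 × 0.0054167 / (1 − 1.0054167^−240) = $5,383.04.
Over 192 months: Offer X costs 192 × $5,597.66 + $14,440.00 = $1,089,190.72; Offer Y costs 192 × $5,383.04 + $2,300.00 = $1,035,843.68.
Offer Y is cheaper by $1,089,190.72 − $1,035,843.68 = $53,347.04.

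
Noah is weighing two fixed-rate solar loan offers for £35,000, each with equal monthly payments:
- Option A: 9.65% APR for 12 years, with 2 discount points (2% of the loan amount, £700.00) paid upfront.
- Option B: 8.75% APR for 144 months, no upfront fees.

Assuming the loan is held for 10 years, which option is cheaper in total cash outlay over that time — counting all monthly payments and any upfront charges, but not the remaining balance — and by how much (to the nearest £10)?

Option B by £2,840

Option A: at 9.65% the monthly rate is 0.0080417, so the payment is 35,000 × 0.0080417 / (1 − 1.0080417^−144) = £411.23.
Option B: at 8.75% the monthly rate is 0.0072917, so the payment is 35,000 × 0.0072917 / (1 − 1.0072917^−144) = £393.40.
Over 120 months: Option A costs 120 × £411.23 + £700.00 = £50,047.60; Option B costs 120 × £393.40 = £47,208.00.
Option B is cheaper by £50,047.60 − £47,208.00 = £2,839.60.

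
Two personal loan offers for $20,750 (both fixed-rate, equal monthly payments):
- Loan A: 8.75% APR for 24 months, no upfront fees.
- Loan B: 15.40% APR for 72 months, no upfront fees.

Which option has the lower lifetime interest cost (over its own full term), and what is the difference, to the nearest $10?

Loan A by $9,220

Loan A: at 8.75% the monthly rate is 0.0072917, so the payment is 20,750 × 0.0072917 / (1 − 1.0072917^−24) = $945.58.
Total interest on Loan A = 24 × $945.58 − $20,750 = $1,943.92.
Loan B: monthly rate = 15.4%/12 = 0.0128333; payment = 20,750 × 0.0128333 / (1 − (1+0.0128333)^−72) = $443.28.
Total interest on Loan B = 72 × $443.28 − $20,750 = $11,166.16.
Loan A is lower by $9,222.24.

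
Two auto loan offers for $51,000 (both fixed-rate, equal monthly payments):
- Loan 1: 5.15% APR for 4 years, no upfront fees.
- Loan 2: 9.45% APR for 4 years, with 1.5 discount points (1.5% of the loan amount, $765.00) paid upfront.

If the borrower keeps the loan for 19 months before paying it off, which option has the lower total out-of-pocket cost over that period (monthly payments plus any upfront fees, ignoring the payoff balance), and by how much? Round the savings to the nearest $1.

Loan 1: monthly rate = 5.15%/12 = 0.0042917; payment = 51,000 × 0.0042917 / (1 − (1+0.0042917)^−48) = $1,177.96.
Loan 2: monthly rate = 9.45%/12 = 0.0078750; payment = 51,000 × 0.0078750 / (1 − (1+0.0078750)^−48) = $1,280.06.
Over 19 months: Loan 1 costs 19 × $1,177.96 = $22,381.24; Loan 2 costs 19 × $1,280.06 + $765.00 = $25,086.14.
Loan 1 is cheaper by $25,086.14 − $22,381.24 = $2,704.90.

Loan 1 by $2,705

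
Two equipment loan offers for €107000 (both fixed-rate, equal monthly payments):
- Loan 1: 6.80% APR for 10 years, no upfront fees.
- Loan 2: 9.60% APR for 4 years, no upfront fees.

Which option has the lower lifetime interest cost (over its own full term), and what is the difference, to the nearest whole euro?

Loan 2 by €18,485

Loan 1: monthly rate = 6.8%/12 = 0.0056667; payment = 107,000 × 0.0056667 / (1 − (1+0.0056667)^−120) = €1,231.36.
Total interest on Loan 1 = 120 × €1,231.36 − €107,000 = €40,763.20.
Loan 2: at 9.60% the monthly rate is 0.0080000, so the payment is 107,000 × 0.0080000 / (1 − 1.0080000^−48) = €2,693.29.
Total interest on Loan 2 = 48 × €2,693.29 − €107,000 = €22,277.92.
Loan 2 is lower by €18,485.28.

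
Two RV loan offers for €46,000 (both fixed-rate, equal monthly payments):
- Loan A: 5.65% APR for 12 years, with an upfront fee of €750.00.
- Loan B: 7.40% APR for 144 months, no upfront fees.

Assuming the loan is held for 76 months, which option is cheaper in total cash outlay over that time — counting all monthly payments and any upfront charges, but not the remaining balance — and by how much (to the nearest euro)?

Loan A by €2,466

Loan A: at 5.65% the monthly rate is 0.0047083, so the payment is 46,000 × 0.0047083 / (1 − 1.0047083^−144) = €440.60.
Loan B: monthly rate = 7.4%/12 = 0.0061667; payment = 46,000 × 0.0061667 / (1 − (1+0.0061667)^−144) = €482.92.
Over 76 months: Loan A costs 76 × €440.60 + €750.00 = €34,235.60; Loan B costs 76 × €482.92 = €36,701.92.
Loan A is cheaper by €36,701.92 − €34,235.60 = €2,466.32.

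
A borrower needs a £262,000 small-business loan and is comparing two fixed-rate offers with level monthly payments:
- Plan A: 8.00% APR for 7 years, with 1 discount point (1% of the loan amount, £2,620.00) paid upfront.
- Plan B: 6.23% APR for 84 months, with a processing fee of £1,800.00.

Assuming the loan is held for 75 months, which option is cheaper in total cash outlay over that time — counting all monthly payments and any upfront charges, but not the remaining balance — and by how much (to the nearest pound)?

Plan B by £17,859

Plan A: monthly rate = 8%/12 = 0.0066667; payment = 262,000 × 0.0066667 / (1 − (1+0.0066667)^−84) = £4,083.59.
Plan B: monthly rate = 6.23%/12 = 0.0051917; payment = 262,000 × 0.0051917 / (1 − (1+0.0051917)^−84) = £3,856.40.
Over 75 months: Plan A costs 75 × £4,083.59 + £2,620.00 = £308,889.25; Plan B costs 75 × £3,856.40 + £1,800.00 = £291,030.00.
Plan B is cheaper by £308,889.25 − £291,030.00 = £17,859.25.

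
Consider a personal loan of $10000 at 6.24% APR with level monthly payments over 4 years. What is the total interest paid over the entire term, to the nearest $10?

$1,330

At 6.24% the monthly rate is 0.0052000, so the payment is 10,000 × 0.0052000 / (1 − 1.0052000^−48) = $235.95.
Total paid = 48 × $235.95 = $11,325.60; interest = $11,325.60 − $10,000 = $1,325.60.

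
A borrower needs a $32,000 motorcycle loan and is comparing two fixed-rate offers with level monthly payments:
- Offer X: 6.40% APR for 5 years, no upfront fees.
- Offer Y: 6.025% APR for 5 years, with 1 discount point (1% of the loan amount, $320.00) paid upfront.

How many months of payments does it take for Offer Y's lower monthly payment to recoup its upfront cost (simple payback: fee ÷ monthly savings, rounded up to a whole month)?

58 months

Offer X: at 6.40% the monthly rate is 0.0053333, so the payment is 32,000 × 0.0053333 / (1 − 1.0053333^−60) = $624.62.
Offer Y: at 6.025% the monthly rate is 0.0050208, so the payment is 32,000 × 0.0050208 / (1 − 1.0050208^−60) = $619.02.
Monthly savings = $624.62 − $619.02 = $5.60.
Break-even = $320.00 / $5.60 = 57.14 → 58 months.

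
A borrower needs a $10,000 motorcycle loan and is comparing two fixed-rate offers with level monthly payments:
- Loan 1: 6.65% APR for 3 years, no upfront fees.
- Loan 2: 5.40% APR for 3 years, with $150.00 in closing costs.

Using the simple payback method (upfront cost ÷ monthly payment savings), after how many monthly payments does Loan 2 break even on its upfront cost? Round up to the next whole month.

Loan 1: monthly rate = 6.65%/12 = 0.0055417; payment = 10,000 × 0.0055417 / (1 − (1+0.0055417)^−36) = $307.17.
Loan 2: monthly rate = 5.4%/12 = 0.0045000; payment = 10,000 × 0.0045000 / (1 − (1+0.0045000)^−36) = $301.51.
Monthly savings = $307.17 − $301.51 = $5.66.
Break-even = $150.00 / $5.66 = 26.50 → 27 months.

27 months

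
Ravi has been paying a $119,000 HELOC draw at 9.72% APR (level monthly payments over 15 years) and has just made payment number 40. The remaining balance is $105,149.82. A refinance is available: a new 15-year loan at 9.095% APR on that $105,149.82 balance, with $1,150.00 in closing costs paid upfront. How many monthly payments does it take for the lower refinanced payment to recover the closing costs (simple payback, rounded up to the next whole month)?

7 months

Current payment = 119,000 × 9.72%/12 / (1 − (1+0.0081000)^−180) = $1,258.47.
Refinanced payment = 105,149.82 × 0.0075792 / (1 − (1+0.0075792)^−180) = $1,072.45.
Monthly savings = $1,258.47 − $1,072.45 = $186.02.
Break-even = $1,150.00 / $186.02 = 6.18 → 7 months.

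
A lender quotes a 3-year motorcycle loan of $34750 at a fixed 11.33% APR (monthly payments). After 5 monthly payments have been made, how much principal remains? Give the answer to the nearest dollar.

$30,597

With monthly rate i = 11.33%/12 = 0.0094417, the balance after k of n payments is P · [(1+i)^n − (1+i)^k] / [(1+i)^n − 1].
(1+0.0094417)^36 = 1.40256881 and (1+0.0094417)^5 = 1.04810824, so the balance is 34,750 × (1.40256881 − 1.04810824) / (1.40256881 − 1) = $30,597.27.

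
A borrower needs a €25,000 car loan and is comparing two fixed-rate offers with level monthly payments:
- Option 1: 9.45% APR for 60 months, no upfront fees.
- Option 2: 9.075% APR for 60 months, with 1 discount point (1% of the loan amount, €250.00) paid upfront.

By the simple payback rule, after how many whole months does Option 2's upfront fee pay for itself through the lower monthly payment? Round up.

Option 1: at 9.45% the monthly rate is 0.0078750, so the payment is 25,000 × 0.0078750 / (1 − 1.0078750^−60) = €524.44.
Option 2: at 9.075% the monthly rate is 0.0075625, so the payment is 25,000 × 0.0075625 / (1 − 1.0075625^−60) = €519.87.
Monthly savings = €524.44 − €519.87 = €4.57.
Break-even = €250.00 / €4.57 = 54.70 → 55 months.

55 months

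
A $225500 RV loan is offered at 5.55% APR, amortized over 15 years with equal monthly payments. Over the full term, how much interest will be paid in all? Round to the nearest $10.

$107,230

Monthly rate = 5.55%/12 = 0.0046250; payment = 225,500 × 0.0046250 / (1 − (1+0.0046250)^−180) = $1,848.51.
Total paid = 180 × $1,848.51 = $332,731.80; interest = $332,731.80 − $225,500 = $107,231.80.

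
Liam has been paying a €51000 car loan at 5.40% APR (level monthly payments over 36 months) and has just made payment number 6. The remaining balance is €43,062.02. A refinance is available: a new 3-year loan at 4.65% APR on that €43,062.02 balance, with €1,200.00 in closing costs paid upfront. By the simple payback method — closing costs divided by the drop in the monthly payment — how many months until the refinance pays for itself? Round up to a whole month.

5 months

Current payment = 51,000 × 5.4%/12 / (1 − (1+0.0045000)^−36) = €1,537.69.
Refinanced payment = 43,062.02 × 0.0038750 / (1 − (1+0.0038750)^−36) = €1,283.85.
Monthly savings = €1,537.69 − €1,283.85 = €253.84.
Break-even = €1,200.00 / €253.84 = 4.73 → 5 months.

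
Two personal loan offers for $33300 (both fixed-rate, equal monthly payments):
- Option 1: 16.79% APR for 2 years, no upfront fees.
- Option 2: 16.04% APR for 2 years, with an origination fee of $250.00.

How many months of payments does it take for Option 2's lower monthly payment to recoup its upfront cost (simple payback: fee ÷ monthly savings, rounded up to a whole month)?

Option 1: monthly rate = 16.79%/12 = 0.0139917; payment = 33,300 × 0.0139917 / (1 − (1+0.0139917)^−24) = $1,643.07.
Option 2: monthly rate = 16.04%/12 = 0.0133667; payment = 33,300 × 0.0133667 / (1 − (1+0.0133667)^−24) = $1,631.11.
Monthly savings = $1,643.07 − $1,631.11 = $11.96.
Break-even = $250.00 / $11.96 = 20.90 → 21 months.

21 months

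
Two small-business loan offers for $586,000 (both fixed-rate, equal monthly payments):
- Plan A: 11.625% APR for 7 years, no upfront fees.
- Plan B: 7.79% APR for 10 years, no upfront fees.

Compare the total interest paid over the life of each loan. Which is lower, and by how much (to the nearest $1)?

Plan B by $13,705

Plan A: monthly rate = 11.625%/12 = 0.0096875; payment = 586,000 × 0.0096875 / (1 − (1+0.0096875)^−84) = $10,227.35.
Total interest on Plan A = 84 × $10,227.35 − $586,000 = $273,097.40.
Plan B: monthly rate = 7.79%/12 = 0.0064917; payment = 586,000 × 0.0064917 / (1 − (1+0.0064917)^−120) = $7,044.94.
Total interest on Plan B = 120 × $7,044.94 − $586,000 = $259,392.80.
Plan B is lower by $13,704.60.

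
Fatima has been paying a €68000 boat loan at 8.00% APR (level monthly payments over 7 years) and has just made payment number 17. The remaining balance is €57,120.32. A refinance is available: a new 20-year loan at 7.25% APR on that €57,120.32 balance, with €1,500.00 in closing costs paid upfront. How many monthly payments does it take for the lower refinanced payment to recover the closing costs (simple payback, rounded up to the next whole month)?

3 months

Current payment = 68,000 × 8%/12 / (1 − (1+0.0066667)^−84) = €1,059.86.
Refinanced payment = 57,120.32 × 0.0060417 / (1 − (1+0.0060417)^−240) = €451.47.
Monthly savings = €1,059.86 − €451.47 = €608.39.
Break-even = €1,500.00 / €608.39 = 2.47 → 3 months.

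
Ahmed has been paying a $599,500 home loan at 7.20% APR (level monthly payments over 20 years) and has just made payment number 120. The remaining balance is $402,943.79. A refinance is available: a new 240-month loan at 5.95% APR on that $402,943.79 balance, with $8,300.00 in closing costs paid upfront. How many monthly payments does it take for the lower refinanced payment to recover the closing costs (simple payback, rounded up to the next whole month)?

Current payment = 599,500 × 7.2%/12 / (1 − (1+0.0060000)^−240) = $4,720.16.
Refinanced payment = 402,943.79 × 0.0049583 / (1 − (1+0.0049583)^−240) = $2,875.20.
Monthly savings = $4,720.16 − $2,875.20 = $1,844.96.
Break-even = $8,300.00 / $1,844.96 = 4.50 → 5 months.

5 months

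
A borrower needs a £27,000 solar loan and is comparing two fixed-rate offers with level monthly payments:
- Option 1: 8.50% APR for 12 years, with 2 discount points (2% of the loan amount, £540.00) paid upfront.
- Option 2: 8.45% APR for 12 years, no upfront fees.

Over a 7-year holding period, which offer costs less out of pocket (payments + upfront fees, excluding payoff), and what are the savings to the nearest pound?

Option 2 by £603

Option 1: at 8.50% the monthly rate is 0.0070833, so the payment is 27,000 × 0.0070833 / (1 − 1.0070833^−144) = £299.72.
Option 2: monthly rate = 8.45%/12 = 0.0070417; payment = 27,000 × 0.0070417 / (1 − (1+0.0070417)^−144) = £298.97.
Over 84 months: Option 1 costs 84 × £299.72 + £540.00 = £25,716.48; Option 2 costs 84 × £298.97 = £25,113.48.
Option 2 is cheaper by £25,716.48 − £25,113.48 = £603.00.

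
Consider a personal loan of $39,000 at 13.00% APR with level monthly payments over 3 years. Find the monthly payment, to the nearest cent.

Monthly rate = 13%/12 = 0.0108333; payment = 39,000 × 0.0108333 / (1 − (1+0.0108333)^−36) = $1,314.06.

$1,314.06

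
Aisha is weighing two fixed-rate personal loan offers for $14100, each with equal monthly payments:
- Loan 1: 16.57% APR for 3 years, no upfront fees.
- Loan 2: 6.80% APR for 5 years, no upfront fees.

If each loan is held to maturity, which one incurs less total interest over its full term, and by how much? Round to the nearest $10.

Loan 1: monthly rate = 16.57%/12 = 0.0138083; payment = 14,100 × 0.0138083 / (1 − (1+0.0138083)^−36) = $499.69.
Total interest on Loan 1 = 36 × $499.69 − $14,100 = $3,888.84.
Loan 2: at 6.80% the monthly rate is 0.0056667, so the payment is 14,100 × 0.0056667 / (1 − 1.0056667^−60) = $277.87.
Total interest on Loan 2 = 60 × $277.87 − $14,100 = $2,572.20.
Loan 2 is lower by $1,316.64.

Loan 2 by $1,320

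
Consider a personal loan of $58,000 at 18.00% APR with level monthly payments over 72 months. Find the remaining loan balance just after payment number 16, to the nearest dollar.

With monthly rate i = 18%/12 = 0.0150000, the balance after k of n payments is P · [(1+i)^n − (1+i)^k] / [(1+i)^n − 1].
(1+0.0150000)^72 = 2.92115796 and (1+0.0150000)^16 = 1.26898555, so the balance is 58,000 × (2.92115796 − 1.26898555) / (2.92115796 − 1) = $49,879.29.

$49,879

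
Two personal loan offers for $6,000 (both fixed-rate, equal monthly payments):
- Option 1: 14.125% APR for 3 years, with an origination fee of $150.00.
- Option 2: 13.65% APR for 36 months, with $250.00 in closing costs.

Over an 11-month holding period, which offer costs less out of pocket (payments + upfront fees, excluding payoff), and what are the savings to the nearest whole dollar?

Option 1 by $85

Option 1: at 14.125% the monthly rate is 0.0117708, so the payment is 6,000 × 0.0117708 / (1 − 1.0117708^−36) = $205.43.
Option 2: monthly rate = 13.65%/12 = 0.0113750; payment = 6,000 × 0.0113750 / (1 − (1+0.0113750)^−36) = $204.05.
Over 11 months: Option 1 costs 11 × $205.43 + $150.00 = $2,409.73; Option 2 costs 11 × $204.05 + $250.00 = $2,494.55.
Option 1 is cheaper by $2,494.55 − $2,409.73 = $84.82.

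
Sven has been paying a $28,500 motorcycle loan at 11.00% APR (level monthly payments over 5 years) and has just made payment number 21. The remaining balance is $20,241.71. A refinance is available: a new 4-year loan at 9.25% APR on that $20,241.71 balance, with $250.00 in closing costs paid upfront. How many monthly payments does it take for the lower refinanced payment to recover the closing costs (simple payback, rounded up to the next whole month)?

3 months

Current payment = 28,500 × 11%/12 / (1 − (1+0.0091667)^−60) = $619.66.
Refinanced payment = 20,241.71 × 0.0077083 / (1 − (1+0.0077083)^−48) = $506.12.
Monthly savings = $619.66 − $506.12 = $113.54.
Break-even = $250.00 / $113.54 = 2.20 → 3 months.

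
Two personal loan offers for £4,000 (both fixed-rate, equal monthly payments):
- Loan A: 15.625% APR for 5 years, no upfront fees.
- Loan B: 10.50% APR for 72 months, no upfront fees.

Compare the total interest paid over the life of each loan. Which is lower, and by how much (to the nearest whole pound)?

Loan B by £380

Loan A: at 15.625% the monthly rate is 0.0130208, so the payment is 4,000 × 0.0130208 / (1 − 1.0130208^−60) = £96.48.
Total interest on Loan A = 60 × £96.48 − £4,000 = £1,788.80.
Loan B: monthly rate = 10.5%/12 = 0.0087500; payment = 4,000 × 0.0087500 / (1 − (1+0.0087500)^−72) = £75.12.
Total interest on Loan B = 72 × £75.12 − £4,000 = £1,408.64.
Loan B is lower by £380.16.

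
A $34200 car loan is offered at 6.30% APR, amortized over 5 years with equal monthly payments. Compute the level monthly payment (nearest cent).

Monthly rate = 6.3%/12 = 0.0052500; payment = 34,200 × 0.0052500 / (1 − (1+0.0052500)^−60) = $665.96.

$665.96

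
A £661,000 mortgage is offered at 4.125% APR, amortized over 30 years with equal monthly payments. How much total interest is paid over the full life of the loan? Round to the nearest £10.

At 4.125% the monthly rate is 0.0034375, so the payment is 661,000 × 0.0034375 / (1 − 1.0034375^−360) = £3,203.53.
Total paid = 360 × £3,203.53 = £1,153,270.80; interest = £1,153,270.80 − £661,000 = £492,270.80.

£492,270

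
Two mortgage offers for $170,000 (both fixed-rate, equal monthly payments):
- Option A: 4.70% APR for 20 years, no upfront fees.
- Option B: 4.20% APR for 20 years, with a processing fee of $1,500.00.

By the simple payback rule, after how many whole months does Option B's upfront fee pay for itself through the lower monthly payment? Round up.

33 months

Option A: at 4.70% the monthly rate is 0.0039167, so the payment is 170,000 × 0.0039167 / (1 − 1.0039167^−240) = $1,093.94.
Option B: at 4.20% the monthly rate is 0.0035000, so the payment is 170,000 × 0.0035000 / (1 − 1.0035000^−240) = $1,048.17.
Monthly savings = $1,093.94 − $1,048.17 = $45.77.
Break-even = $1,500.00 / $45.77 = 32.77 → 33 months.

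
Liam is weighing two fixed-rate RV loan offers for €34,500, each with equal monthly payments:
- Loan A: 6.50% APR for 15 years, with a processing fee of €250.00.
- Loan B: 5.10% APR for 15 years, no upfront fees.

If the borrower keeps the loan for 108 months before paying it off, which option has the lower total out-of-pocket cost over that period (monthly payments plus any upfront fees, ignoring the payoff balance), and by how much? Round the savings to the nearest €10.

Loan A: at 6.50% the monthly rate is 0.0054167, so the payment is 34,500 × 0.0054167 / (1 − 1.0054167^−180) = €300.53.
Loan B: monthly rate = 5.1%/12 = 0.0042500; payment = 34,500 × 0.0042500 / (1 − (1+0.0042500)^−180) = €274.62.
Over 108 months: Loan A costs 108 × €300.53 + €250.00 = €32,707.24; Loan B costs 108 × €274.62 = €29,658.96.
Loan B is cheaper by €32,707.24 − €29,658.96 = €3,048.28.

Loan B by €3,050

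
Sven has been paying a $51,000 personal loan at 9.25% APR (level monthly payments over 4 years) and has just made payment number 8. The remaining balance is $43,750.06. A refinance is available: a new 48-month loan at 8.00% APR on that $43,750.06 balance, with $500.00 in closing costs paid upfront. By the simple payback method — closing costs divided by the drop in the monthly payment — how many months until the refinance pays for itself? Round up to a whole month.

3 months

Current payment = 51,000 × 9.25%/12 / (1 − (1+0.0077083)^−48) = $1,275.20.
Refinanced payment = 43,750.06 × 0.0066667 / (1 − (1+0.0066667)^−48) = $1,068.07.
Monthly savings = $1,275.20 − $1,068.07 = $207.13.
Break-even = $500.00 / $207.13 = 2.41 → 3 months.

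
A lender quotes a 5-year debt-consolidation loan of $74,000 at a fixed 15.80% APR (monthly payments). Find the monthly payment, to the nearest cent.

$1,791.68

Monthly rate = 15.8%/12 = 0.0131667; payment = 74,000 × 0.0131667 / (1 − (1+0.0131667)^−60) = $1,791.68.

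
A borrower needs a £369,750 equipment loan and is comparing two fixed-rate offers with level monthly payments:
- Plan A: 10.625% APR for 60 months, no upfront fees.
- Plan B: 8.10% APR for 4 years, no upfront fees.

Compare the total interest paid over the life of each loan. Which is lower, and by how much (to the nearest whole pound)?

Plan B by £44,103

Plan A: monthly rate = 10.625%/12 = 0.0088542; payment = 369,750 × 0.0088542 / (1 − (1+0.0088542)^−60) = £7,970.28.
Total interest on Plan A = 60 × £7,970.28 − £369,750 = £108,466.80.
Plan B: monthly rate = 8.1%/12 = 0.0067500; payment = 369,750 × 0.0067500 / (1 − (1+0.0067500)^−48) = £9,044.04.
Total interest on Plan B = 48 × £9,044.04 − £369,750 = £64,363.92.
Plan B is lower by £44,102.88.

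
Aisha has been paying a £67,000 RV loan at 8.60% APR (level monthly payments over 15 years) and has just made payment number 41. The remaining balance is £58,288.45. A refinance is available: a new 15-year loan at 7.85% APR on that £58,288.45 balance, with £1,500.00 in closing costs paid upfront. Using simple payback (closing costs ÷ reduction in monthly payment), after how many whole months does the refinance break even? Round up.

Current payment = 67,000 × 8.6%/12 / (1 − (1+0.0071667)^−180) = £663.71.
Refinanced payment = 58,288.45 × 0.0065417 / (1 − (1+0.0065417)^−180) = £552.00.
Monthly savings = £663.71 − £552.00 = £111.71.
Break-even = £1,500.00 / £111.71 = 13.43 → 14 months.

14 months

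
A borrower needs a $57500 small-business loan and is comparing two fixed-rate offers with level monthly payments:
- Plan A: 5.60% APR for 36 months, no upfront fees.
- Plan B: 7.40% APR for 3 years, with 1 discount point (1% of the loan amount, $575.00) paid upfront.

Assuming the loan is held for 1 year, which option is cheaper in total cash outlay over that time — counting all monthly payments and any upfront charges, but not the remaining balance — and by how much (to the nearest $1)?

Plan A: monthly rate = 5.6%/12 = 0.0046667; payment = 57,500 × 0.0046667 / (1 − (1+0.0046667)^−36) = $1,738.86.
Plan B: at 7.40% the monthly rate is 0.0061667, so the payment is 57,500 × 0.0061667 / (1 − 1.0061667^−36) = $1,785.97.
Over 12 months: Plan A costs 12 × $1,738.86 = $20,866.32; Plan B costs 12 × $1,785.97 + $575.00 = $22,006.64.
Plan A is cheaper by $22,006.64 − $20,866.32 = $1,140.32.

Plan A by $1,140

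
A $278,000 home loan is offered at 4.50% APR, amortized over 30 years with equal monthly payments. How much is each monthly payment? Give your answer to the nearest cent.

At 4.50% the monthly rate is 0.0037500, so the payment is 278,000 × 0.0037500 / (1 − 1.0037500^−360) = $1,408.59.

$1,408.59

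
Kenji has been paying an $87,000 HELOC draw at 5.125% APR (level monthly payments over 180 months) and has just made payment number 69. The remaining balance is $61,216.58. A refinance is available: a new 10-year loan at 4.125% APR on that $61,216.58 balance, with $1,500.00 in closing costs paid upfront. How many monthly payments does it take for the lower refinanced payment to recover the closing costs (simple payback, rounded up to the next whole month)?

22 months

Current payment = 87,000 × 5.125%/12 / (1 − (1+0.0042708)^−180) = $693.67.
Refinanced payment = 61,216.58 × 0.0034375 / (1 − (1+0.0034375)^−120) = $623.43.
Monthly savings = $693.67 − $623.43 = $70.24.
Break-even = $1,500.00 / $70.24 = 21.36 → 22 months.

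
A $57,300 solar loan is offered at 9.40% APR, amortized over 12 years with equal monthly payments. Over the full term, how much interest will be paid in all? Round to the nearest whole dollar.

Monthly rate = 9.4%/12 = 0.0078333; payment = 57,300 × 0.0078333 / (1 − (1+0.0078333)^−144) = $665.07.
Total paid = 144 × $665.07 = $95,770.08; interest = $95,770.08 − $57,300 = $38,470.08.

$38,470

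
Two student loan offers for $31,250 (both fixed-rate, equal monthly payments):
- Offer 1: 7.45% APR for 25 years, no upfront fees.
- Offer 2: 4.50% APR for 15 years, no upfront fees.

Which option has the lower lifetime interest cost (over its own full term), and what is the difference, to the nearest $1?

Offer 1: at 7.45% the monthly rate is 0.0062083, so the payment is 31,250 × 0.0062083 / (1 − 1.0062083^−300) = $229.92.
Total interest on Offer 1 = 300 × $229.92 − $31,250 = $37,726.00.
Offer 2: at 4.50% the monthly rate is 0.0037500, so the payment is 31,250 × 0.0037500 / (1 − 1.0037500^−180) = $239.06.
Total interest on Offer 2 = 180 × $239.06 − $31,250 = $11,780.80.
Offer 2 is lower by $25,945.20.

Offer 2 by $25,945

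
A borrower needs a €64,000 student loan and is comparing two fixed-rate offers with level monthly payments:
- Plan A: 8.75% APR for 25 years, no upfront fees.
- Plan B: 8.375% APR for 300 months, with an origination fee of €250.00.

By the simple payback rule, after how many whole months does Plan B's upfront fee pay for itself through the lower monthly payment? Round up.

Plan A: at 8.75% the monthly rate is 0.0072917, so the payment is 64,000 × 0.0072917 / (1 − 1.0072917^−300) = €526.17.
Plan B: monthly rate = 8.375%/12 = 0.0069792; payment = 64,000 × 0.0069792 / (1 − (1+0.0069792)^−300) = €509.97.
Monthly savings = €526.17 − €509.97 = €16.20.
Break-even = €250.00 / €16.20 = 15.43 → 16 months.

16 months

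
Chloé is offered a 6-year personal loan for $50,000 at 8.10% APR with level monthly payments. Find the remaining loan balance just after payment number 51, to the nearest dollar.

With monthly rate i = 8.1%/12 = 0.0067500, the balance after k of n payments is P · [(1+i)^n − (1+i)^k] / [(1+i)^n − 1].
(1+0.0067500)^72 = 1.62314738 and (1+0.0067500)^51 = 1.40930033, so the balance is 50,000 × (1.62314738 − 1.40930033) / (1.62314738 − 1) = $17,158.63.

$17,159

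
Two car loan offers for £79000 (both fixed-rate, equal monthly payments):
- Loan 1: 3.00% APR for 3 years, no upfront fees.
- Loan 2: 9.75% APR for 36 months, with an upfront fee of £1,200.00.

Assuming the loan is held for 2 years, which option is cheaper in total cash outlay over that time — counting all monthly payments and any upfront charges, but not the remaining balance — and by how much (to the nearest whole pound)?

Loan 1 by £7,018

Loan 1: monthly rate = 3%/12 = 0.0025000; payment = 79,000 × 0.0025000 / (1 − (1+0.0025000)^−36) = £2,297.42.
Loan 2: at 9.75% the monthly rate is 0.0081250, so the payment is 79,000 × 0.0081250 / (1 − 1.0081250^−36) = £2,539.85.
Over 24 months: Loan 1 costs 24 × £2,297.42 = £55,138.08; Loan 2 costs 24 × £2,539.85 + £1,200.00 = £62,156.40.
Loan 1 is cheaper by £62,156.40 − £55,138.08 = £7,018.32.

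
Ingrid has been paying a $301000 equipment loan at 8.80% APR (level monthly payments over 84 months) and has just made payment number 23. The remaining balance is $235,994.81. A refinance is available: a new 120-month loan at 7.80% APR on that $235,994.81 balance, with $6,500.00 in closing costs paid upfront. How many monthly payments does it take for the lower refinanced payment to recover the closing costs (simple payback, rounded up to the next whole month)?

Current payment = 301,000 × 8.8%/12 / (1 − (1+0.0073333)^−84) = $4,812.32.
Refinanced payment = 235,994.81 × 0.0065000 / (1 − (1+0.0065000)^−120) = $2,838.39.
Monthly savings = $4,812.32 − $2,838.39 = $1,973.93.
Break-even = $6,500.00 / $1,973.93 = 3.29 → 4 months.

4 months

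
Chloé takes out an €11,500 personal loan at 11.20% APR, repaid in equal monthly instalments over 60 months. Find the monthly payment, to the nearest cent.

€251.19

At 11.20% the monthly rate is 0.0093333, so the payment is 11,500 × 0.0093333 / (1 − 1.0093333^−60) = €251.19.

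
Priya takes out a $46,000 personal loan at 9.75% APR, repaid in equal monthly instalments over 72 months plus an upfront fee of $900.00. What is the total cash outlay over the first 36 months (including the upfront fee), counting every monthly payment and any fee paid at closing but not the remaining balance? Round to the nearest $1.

At 9.75% the monthly rate is 0.0081250, so the payment is 46,000 × 0.0081250 / (1 − 1.0081250^−72) = $846.40.
Total outlay = 36 × $846.40 + $900.00 = $31,370.40.

$31,370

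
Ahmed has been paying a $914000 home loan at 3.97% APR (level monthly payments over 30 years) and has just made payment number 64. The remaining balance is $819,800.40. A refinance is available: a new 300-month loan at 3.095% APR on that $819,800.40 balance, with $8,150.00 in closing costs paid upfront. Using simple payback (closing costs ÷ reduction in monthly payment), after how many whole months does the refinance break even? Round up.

Current payment = 914,000 × 3.97%/12 / (1 − (1+0.0033083)^−360) = $4,347.78.
Refinanced payment = 819,800.40 × 0.0025792 / (1 − (1+0.0025792)^−300) = $3,928.21.
Monthly savings = $4,347.78 − $3,928.21 = $419.57.
Break-even = $8,150.00 / $419.57 = 19.42 → 20 months.

20 months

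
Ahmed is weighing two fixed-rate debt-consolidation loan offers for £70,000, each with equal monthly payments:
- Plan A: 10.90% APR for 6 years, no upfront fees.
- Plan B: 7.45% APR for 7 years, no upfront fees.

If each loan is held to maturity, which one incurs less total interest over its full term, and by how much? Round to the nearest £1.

Plan A: monthly rate = 10.9%/12 = 0.0090833; payment = 70,000 × 0.0090833 / (1 − (1+0.0090833)^−72) = £1,328.80.
Total interest on Plan A = 72 × £1,328.80 − £70,000 = £25,673.60.
Plan B: monthly rate = 7.45%/12 = 0.0062083; payment = 70,000 × 0.0062083 / (1 − (1+0.0062083)^−84) = £1,071.95.
Total interest on Plan B = 84 × £1,071.95 − £70,000 = £20,043.80.
Plan B is lower by £5,629.80.

Plan B by £5,630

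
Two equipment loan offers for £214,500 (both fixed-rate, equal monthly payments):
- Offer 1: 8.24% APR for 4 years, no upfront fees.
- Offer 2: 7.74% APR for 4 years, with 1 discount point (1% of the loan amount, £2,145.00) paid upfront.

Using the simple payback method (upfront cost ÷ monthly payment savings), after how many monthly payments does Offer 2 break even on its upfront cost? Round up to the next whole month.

43 months

Offer 1: at 8.24% the monthly rate is 0.0068667, so the payment is 214,500 × 0.0068667 / (1 − 1.0068667^−48) = £5,260.77.
Offer 2: at 7.74% the monthly rate is 0.0064500, so the payment is 214,500 × 0.0064500 / (1 − 1.0064500^−48) = £5,210.43.
Monthly savings = £5,260.77 − £5,210.43 = £50.34.
Break-even = £2,145.00 / £50.34 = 42.61 → 43 months.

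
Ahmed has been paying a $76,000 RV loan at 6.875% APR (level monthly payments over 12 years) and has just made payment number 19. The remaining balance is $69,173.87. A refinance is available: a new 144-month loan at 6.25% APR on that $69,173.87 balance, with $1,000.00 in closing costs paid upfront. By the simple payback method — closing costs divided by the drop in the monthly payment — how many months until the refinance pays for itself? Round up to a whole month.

Current payment = 76,000 × 6.875%/12 / (1 − (1+0.0057292)^−144) = $776.51.
Refinanced payment = 69,173.87 × 0.0052083 / (1 − (1+0.0052083)^−144) = $684.02.
Monthly savings = $776.51 − $684.02 = $92.49.
Break-even = $1,000.00 / $92.49 = 10.81 → 11 months.

11 months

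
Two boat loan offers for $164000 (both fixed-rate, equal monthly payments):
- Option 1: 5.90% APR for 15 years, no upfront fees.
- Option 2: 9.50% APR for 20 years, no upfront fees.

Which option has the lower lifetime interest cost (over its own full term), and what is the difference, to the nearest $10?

Option 1 by $119,370

Option 1: monthly rate = 5.9%/12 = 0.0049167; payment = 164,000 × 0.0049167 / (1 − (1+0.0049167)^−180) = $1,375.08.
Total interest on Option 1 = 180 × $1,375.08 − $164,000 = $83,514.40.
Option 2: monthly rate = 9.5%/12 = 0.0079167; payment = 164,000 × 0.0079167 / (1 − (1+0.0079167)^−240) = $1,528.70.
Total interest on Option 2 = 240 × $1,528.70 − $164,000 = $202,888.00.
Option 1 is lower by $119,373.60.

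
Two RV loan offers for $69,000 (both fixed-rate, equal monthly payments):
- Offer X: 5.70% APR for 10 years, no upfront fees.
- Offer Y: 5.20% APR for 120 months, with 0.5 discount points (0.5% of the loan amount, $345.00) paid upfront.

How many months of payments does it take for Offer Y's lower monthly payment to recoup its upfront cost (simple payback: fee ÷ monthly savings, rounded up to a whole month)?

Offer X: at 5.70% the monthly rate is 0.0047500, so the payment is 69,000 × 0.0047500 / (1 − 1.0047500^−120) = $755.69.
Offer Y: at 5.20% the monthly rate is 0.0043333, so the payment is 69,000 × 0.0043333 / (1 − 1.0043333^−120) = $738.62.
Monthly savings = $755.69 − $738.62 = $17.07.
Break-even = $345.00 / $17.07 = 20.21 → 21 months.

21 months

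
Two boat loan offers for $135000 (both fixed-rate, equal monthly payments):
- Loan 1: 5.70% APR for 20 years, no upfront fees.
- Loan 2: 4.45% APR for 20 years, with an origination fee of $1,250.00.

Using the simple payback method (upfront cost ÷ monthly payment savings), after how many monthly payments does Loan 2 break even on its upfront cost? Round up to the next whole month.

14 months

Loan 1: at 5.70% the monthly rate is 0.0047500, so the payment is 135,000 × 0.0047500 / (1 − 1.0047500^−240) = $943.96.
Loan 2: at 4.45% the monthly rate is 0.0037083, so the payment is 135,000 × 0.0037083 / (1 − 1.0037083^−240) = $850.44.
Monthly savings = $943.96 − $850.44 = $93.52.
Break-even = $1,250.00 / $93.52 = 13.37 → 14 months.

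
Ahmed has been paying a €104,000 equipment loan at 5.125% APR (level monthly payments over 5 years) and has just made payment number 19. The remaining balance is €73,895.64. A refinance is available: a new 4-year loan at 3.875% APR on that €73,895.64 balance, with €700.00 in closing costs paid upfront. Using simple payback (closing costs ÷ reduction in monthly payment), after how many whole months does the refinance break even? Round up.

3 months

Current payment = 104,000 × 5.125%/12 / (1 − (1+0.0042708)^−60) = €1,968.57.
Refinanced payment = 73,895.64 × 0.0032292 / (1 − (1+0.0032292)^−48) = €1,664.36.
Monthly savings = €1,968.57 − €1,664.36 = €304.21.
Break-even = €700.00 / €304.21 = 2.30 → 3 months.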